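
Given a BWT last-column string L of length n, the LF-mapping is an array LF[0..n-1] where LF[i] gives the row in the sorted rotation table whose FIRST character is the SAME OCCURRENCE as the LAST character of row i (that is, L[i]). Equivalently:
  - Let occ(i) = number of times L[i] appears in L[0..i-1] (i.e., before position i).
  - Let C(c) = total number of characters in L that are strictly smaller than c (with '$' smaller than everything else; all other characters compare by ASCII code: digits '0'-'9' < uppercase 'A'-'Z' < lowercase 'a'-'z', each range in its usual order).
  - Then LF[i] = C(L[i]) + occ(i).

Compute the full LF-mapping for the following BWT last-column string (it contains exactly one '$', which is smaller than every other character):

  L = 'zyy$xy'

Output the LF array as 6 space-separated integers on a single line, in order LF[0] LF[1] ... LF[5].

Answer: 5 2 3 0 1 4

Derivation:
Char counts: '$':1, 'x':1, 'y':3, 'z':1
C (first-col start): C('$')=0, C('x')=1, C('y')=2, C('z')=5
L[0]='z': occ=0, LF[0]=C('z')+0=5+0=5
L[1]='y': occ=0, LF[1]=C('y')+0=2+0=2
L[2]='y': occ=1, LF[2]=C('y')+1=2+1=3
L[3]='$': occ=0, LF[3]=C('$')+0=0+0=0
L[4]='x': occ=0, LF[4]=C('x')+0=1+0=1
L[5]='y': occ=2, LF[5]=C('y')+2=2+2=4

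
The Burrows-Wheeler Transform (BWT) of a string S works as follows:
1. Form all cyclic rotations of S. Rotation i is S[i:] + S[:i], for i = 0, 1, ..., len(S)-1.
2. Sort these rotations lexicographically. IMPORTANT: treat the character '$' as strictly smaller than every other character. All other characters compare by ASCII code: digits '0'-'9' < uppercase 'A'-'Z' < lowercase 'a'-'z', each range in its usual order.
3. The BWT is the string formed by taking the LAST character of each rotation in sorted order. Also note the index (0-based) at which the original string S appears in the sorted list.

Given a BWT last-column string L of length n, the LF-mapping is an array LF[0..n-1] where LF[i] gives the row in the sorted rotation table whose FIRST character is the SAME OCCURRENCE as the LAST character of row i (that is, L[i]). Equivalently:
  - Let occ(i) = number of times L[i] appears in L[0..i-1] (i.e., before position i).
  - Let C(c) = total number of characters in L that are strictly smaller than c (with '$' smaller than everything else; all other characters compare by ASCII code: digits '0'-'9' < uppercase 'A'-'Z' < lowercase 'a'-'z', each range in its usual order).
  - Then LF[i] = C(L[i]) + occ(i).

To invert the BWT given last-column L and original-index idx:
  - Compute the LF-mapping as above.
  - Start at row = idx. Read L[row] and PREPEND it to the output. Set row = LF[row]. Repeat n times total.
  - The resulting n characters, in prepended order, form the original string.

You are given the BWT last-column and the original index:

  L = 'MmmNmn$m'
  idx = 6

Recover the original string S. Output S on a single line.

Answer: mnmmNmM$

Derivation:
LF mapping: 1 3 4 2 5 7 0 6
Walk LF starting at row 6, prepending L[row]:
  step 1: row=6, L[6]='$', prepend. Next row=LF[6]=0
  step 2: row=0, L[0]='M', prepend. Next row=LF[0]=1
  step 3: row=1, L[1]='m', prepend. Next row=LF[1]=3
  step 4: row=3, L[3]='N', prepend. Next row=LF[3]=2
  step 5: row=2, L[2]='m', prepend. Next row=LF[2]=4
  step 6: row=4, L[4]='m', prepend. Next row=LF[4]=5
  step 7: row=5, L[5]='n', prepend. Next row=LF[5]=7
  step 8: row=7, L[7]='m', prepend. Next row=LF[7]=6
Reversed output: mnmmNmM$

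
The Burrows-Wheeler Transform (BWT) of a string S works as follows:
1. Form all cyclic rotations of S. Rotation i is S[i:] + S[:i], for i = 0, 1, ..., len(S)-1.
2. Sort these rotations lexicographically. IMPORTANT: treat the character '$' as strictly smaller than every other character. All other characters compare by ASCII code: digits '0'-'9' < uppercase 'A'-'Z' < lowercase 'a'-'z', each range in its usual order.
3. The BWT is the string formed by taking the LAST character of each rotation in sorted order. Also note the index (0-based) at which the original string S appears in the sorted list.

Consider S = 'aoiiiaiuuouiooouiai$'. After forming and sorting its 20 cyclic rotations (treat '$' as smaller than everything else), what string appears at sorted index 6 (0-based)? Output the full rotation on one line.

All 20 rotations (rotation i = S[i:]+S[:i]):
  rot[0] = aoiiiaiuuouiooouiai$
  rot[1] = oiiiaiuuouiooouiai$a
  rot[2] = iiiaiuuouiooouiai$ao
  rot[3] = iiaiuuouiooouiai$aoi
  rot[4] = iaiuuouiooouiai$aoii
  rot[5] = aiuuouiooouiai$aoiii
  rot[6] = iuuouiooouiai$aoiiia
  rot[7] = uuouiooouiai$aoiiiai
  rot[8] = uouiooouiai$aoiiiaiu
  rot[9] = ouiooouiai$aoiiiaiuu
  rot[10] = uiooouiai$aoiiiaiuuo
  rot[11] = iooouiai$aoiiiaiuuou
  rot[12] = ooouiai$aoiiiaiuuoui
  rot[13] = oouiai$aoiiiaiuuouio
  rot[14] = ouiai$aoiiiaiuuouioo
  rot[15] = uiai$aoiiiaiuuouiooo
  rot[16] = iai$aoiiiaiuuouiooou
  rot[17] = ai$aoiiiaiuuouioooui
  rot[18] = i$aoiiiaiuuouiooouia
  rot[19] = $aoiiiaiuuouiooouiai
Sorted (with $ < everything):
  sorted[0] = $aoiiiaiuuouiooouiai
  sorted[1] = ai$aoiiiaiuuouioooui
  sorted[2] = aiuuouiooouiai$aoiii
  sorted[3] = aoiiiaiuuouiooouiai$
  sorted[4] = i$aoiiiaiuuouiooouia
  sorted[5] = iai$aoiiiaiuuouiooou
  sorted[6] = iaiuuouiooouiai$aoii
  sorted[7] = iiaiuuouiooouiai$aoi
  sorted[8] = iiiaiuuouiooouiai$ao
  sorted[9] = iooouiai$aoiiiaiuuou
  sorted[10] = iuuouiooouiai$aoiiia
  sorted[11] = oiiiaiuuouiooouiai$a
  sorted[12] = ooouiai$aoiiiaiuuoui
  sorted[13] = oouiai$aoiiiaiuuouio
  sorted[14] = ouiai$aoiiiaiuuouioo
  sorted[15] = ouiooouiai$aoiiiaiuu
  sorted[16] = uiai$aoiiiaiuuouiooo
  sorted[17] = uiooouiai$aoiiiaiuuo
  sorted[18] = uouiooouiai$aoiiiaiu
  sorted[19] = uuouiooouiai$aoiiiai
sorted[6] = iaiuuouiooouiai$aoii

Answer: iaiuuouiooouiai$aoii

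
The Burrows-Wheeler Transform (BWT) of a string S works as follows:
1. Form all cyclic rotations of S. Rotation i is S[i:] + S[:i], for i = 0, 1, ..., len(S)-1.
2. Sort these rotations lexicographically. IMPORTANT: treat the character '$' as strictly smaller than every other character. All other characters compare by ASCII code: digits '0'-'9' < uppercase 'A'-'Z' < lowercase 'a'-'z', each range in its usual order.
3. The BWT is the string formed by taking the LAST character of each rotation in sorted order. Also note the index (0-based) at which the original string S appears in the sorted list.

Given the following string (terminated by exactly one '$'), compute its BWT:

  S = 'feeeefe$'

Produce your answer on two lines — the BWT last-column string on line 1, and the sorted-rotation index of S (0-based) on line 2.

Answer: effeeee$
7

Derivation:
All 8 rotations (rotation i = S[i:]+S[:i]):
  rot[0] = feeeefe$
  rot[1] = eeeefe$f
  rot[2] = eeefe$fe
  rot[3] = eefe$fee
  rot[4] = efe$feee
  rot[5] = fe$feeee
  rot[6] = e$feeeef
  rot[7] = $feeeefe
Sorted (with $ < everything):
  sorted[0] = $feeeefe  (last char: 'e')
  sorted[1] = e$feeeef  (last char: 'f')
  sorted[2] = eeeefe$f  (last char: 'f')
  sorted[3] = eeefe$fe  (last char: 'e')
  sorted[4] = eefe$fee  (last char: 'e')
  sorted[5] = efe$feee  (last char: 'e')
  sorted[6] = fe$feeee  (last char: 'e')
  sorted[7] = feeeefe$  (last char: '$')
Last column: effeeee$
Original string S is at sorted index 7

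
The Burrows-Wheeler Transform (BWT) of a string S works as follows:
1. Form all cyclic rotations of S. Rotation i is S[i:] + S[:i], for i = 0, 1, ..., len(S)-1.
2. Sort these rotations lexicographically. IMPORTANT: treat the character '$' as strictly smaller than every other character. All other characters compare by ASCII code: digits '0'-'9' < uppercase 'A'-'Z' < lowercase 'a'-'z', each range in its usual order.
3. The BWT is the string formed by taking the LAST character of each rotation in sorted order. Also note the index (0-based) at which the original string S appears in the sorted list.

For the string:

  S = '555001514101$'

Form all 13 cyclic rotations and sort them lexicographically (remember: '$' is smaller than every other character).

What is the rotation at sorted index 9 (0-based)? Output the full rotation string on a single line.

Answer: 5001514101$55

Derivation:
All 13 rotations (rotation i = S[i:]+S[:i]):
  rot[0] = 555001514101$
  rot[1] = 55001514101$5
  rot[2] = 5001514101$55
  rot[3] = 001514101$555
  rot[4] = 01514101$5550
  rot[5] = 1514101$55500
  rot[6] = 514101$555001
  rot[7] = 14101$5550015
  rot[8] = 4101$55500151
  rot[9] = 101$555001514
  rot[10] = 01$5550015141
  rot[11] = 1$55500151410
  rot[12] = $555001514101
Sorted (with $ < everything):
  sorted[0] = $555001514101
  sorted[1] = 001514101$555
  sorted[2] = 01$5550015141
  sorted[3] = 01514101$5550
  sorted[4] = 1$55500151410
  sorted[5] = 101$555001514
  sorted[6] = 14101$5550015
  sorted[7] = 1514101$55500
  sorted[8] = 4101$55500151
  sorted[9] = 5001514101$55
  sorted[10] = 514101$555001
  sorted[11] = 55001514101$5
  sorted[12] = 555001514101$
sorted[9] = 5001514101$55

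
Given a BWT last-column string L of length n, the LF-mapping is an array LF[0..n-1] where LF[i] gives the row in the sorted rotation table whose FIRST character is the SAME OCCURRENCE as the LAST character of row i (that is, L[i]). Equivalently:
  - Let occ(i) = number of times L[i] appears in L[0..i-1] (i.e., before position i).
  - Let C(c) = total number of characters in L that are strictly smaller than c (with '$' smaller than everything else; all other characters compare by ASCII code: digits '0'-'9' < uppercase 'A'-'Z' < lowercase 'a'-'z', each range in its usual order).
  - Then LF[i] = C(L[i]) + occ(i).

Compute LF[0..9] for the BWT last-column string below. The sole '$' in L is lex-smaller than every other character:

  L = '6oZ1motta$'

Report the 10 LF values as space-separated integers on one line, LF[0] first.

Char counts: '$':1, '1':1, '6':1, 'Z':1, 'a':1, 'm':1, 'o':2, 't':2
C (first-col start): C('$')=0, C('1')=1, C('6')=2, C('Z')=3, C('a')=4, C('m')=5, C('o')=6, C('t')=8
L[0]='6': occ=0, LF[0]=C('6')+0=2+0=2
L[1]='o': occ=0, LF[1]=C('o')+0=6+0=6
L[2]='Z': occ=0, LF[2]=C('Z')+0=3+0=3
L[3]='1': occ=0, LF[3]=C('1')+0=1+0=1
L[4]='m': occ=0, LF[4]=C('m')+0=5+0=5
L[5]='o': occ=1, LF[5]=C('o')+1=6+1=7
L[6]='t': occ=0, LF[6]=C('t')+0=8+0=8
L[7]='t': occ=1, LF[7]=C('t')+1=8+1=9
L[8]='a': occ=0, LF[8]=C('a')+0=4+0=4
L[9]='$': occ=0, LF[9]=C('$')+0=0+0=0

Answer: 2 6 3 1 5 7 8 9 4 0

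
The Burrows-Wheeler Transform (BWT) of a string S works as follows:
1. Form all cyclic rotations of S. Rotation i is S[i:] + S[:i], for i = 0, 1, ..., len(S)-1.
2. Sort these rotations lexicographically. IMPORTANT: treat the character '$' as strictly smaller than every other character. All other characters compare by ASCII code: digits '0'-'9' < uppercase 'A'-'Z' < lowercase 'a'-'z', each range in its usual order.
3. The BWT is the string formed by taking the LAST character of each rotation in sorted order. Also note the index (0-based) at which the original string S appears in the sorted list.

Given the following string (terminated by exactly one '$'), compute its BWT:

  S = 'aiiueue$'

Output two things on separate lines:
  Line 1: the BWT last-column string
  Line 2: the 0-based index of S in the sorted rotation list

Answer: e$uuaiei
1

Derivation:
All 8 rotations (rotation i = S[i:]+S[:i]):
  rot[0] = aiiueue$
  rot[1] = iiueue$a
  rot[2] = iueue$ai
  rot[3] = ueue$aii
  rot[4] = eue$aiiu
  rot[5] = ue$aiiue
  rot[6] = e$aiiueu
  rot[7] = $aiiueue
Sorted (with $ < everything):
  sorted[0] = $aiiueue  (last char: 'e')
  sorted[1] = aiiueue$  (last char: '$')
  sorted[2] = e$aiiueu  (last char: 'u')
  sorted[3] = eue$aiiu  (last char: 'u')
  sorted[4] = iiueue$a  (last char: 'a')
  sorted[5] = iueue$ai  (last char: 'i')
  sorted[6] = ue$aiiue  (last char: 'e')
  sorted[7] = ueue$aii  (last char: 'i')
Last column: e$uuaiei
Original string S is at sorted index 1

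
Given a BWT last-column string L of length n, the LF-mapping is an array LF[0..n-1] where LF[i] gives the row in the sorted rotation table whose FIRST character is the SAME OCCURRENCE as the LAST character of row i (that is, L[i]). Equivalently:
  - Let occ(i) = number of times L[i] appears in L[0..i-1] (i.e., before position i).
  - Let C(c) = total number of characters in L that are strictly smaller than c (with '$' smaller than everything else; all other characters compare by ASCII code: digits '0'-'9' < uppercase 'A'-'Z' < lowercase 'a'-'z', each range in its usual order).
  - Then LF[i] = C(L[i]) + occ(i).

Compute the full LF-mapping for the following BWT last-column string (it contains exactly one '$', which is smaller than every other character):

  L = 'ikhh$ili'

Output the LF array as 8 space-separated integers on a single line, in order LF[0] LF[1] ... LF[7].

Answer: 3 6 1 2 0 4 7 5

Derivation:
Char counts: '$':1, 'h':2, 'i':3, 'k':1, 'l':1
C (first-col start): C('$')=0, C('h')=1, C('i')=3, C('k')=6, C('l')=7
L[0]='i': occ=0, LF[0]=C('i')+0=3+0=3
L[1]='k': occ=0, LF[1]=C('k')+0=6+0=6
L[2]='h': occ=0, LF[2]=C('h')+0=1+0=1
L[3]='h': occ=1, LF[3]=C('h')+1=1+1=2
L[4]='$': occ=0, LF[4]=C('$')+0=0+0=0
L[5]='i': occ=1, LF[5]=C('i')+1=3+1=4
L[6]='l': occ=0, LF[6]=C('l')+0=7+0=7
L[7]='i': occ=2, LF[7]=C('i')+2=3+2=5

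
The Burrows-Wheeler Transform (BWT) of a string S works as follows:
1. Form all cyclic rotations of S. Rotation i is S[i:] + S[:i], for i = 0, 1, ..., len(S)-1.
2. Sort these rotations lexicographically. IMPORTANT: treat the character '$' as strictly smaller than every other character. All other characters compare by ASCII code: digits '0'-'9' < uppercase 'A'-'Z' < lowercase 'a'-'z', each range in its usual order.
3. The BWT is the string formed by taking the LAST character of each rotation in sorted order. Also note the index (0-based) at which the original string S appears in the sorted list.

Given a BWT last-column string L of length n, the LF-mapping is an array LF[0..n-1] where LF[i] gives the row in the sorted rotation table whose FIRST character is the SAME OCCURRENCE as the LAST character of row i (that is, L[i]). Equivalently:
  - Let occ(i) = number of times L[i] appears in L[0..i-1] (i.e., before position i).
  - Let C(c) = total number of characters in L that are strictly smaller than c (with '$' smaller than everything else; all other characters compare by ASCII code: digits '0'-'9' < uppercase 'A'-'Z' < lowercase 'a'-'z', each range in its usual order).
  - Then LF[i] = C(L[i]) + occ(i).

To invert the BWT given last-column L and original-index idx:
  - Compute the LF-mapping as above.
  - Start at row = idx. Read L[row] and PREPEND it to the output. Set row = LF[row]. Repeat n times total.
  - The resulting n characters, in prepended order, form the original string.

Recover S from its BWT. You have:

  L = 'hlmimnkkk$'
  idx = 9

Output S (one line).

Answer: nkmkmiklh$

Derivation:
LF mapping: 1 6 7 2 8 9 3 4 5 0
Walk LF starting at row 9, prepending L[row]:
  step 1: row=9, L[9]='$', prepend. Next row=LF[9]=0
  step 2: row=0, L[0]='h', prepend. Next row=LF[0]=1
  step 3: row=1, L[1]='l', prepend. Next row=LF[1]=6
  step 4: row=6, L[6]='k', prepend. Next row=LF[6]=3
  step 5: row=3, L[3]='i', prepend. Next row=LF[3]=2
  step 6: row=2, L[2]='m', prepend. Next row=LF[2]=7
  step 7: row=7, L[7]='k', prepend. Next row=LF[7]=4
  step 8: row=4, L[4]='m', prepend. Next row=LF[4]=8
  step 9: row=8, L[8]='k', prepend. Next row=LF[8]=5
  step 10: row=5, L[5]='n', prepend. Next row=LF[5]=9
Reversed output: nkmkmiklh$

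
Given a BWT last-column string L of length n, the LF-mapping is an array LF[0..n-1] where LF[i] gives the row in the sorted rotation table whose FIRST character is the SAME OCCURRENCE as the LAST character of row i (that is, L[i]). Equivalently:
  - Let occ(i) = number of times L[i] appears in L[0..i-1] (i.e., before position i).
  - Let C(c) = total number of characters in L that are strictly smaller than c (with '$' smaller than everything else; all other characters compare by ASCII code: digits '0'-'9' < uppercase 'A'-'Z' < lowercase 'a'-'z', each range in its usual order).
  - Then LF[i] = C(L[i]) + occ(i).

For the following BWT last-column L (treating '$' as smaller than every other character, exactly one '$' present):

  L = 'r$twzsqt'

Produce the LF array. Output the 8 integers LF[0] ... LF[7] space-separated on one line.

Char counts: '$':1, 'q':1, 'r':1, 's':1, 't':2, 'w':1, 'z':1
C (first-col start): C('$')=0, C('q')=1, C('r')=2, C('s')=3, C('t')=4, C('w')=6, C('z')=7
L[0]='r': occ=0, LF[0]=C('r')+0=2+0=2
L[1]='$': occ=0, LF[1]=C('$')+0=0+0=0
L[2]='t': occ=0, LF[2]=C('t')+0=4+0=4
L[3]='w': occ=0, LF[3]=C('w')+0=6+0=6
L[4]='z': occ=0, LF[4]=C('z')+0=7+0=7
L[5]='s': occ=0, LF[5]=C('s')+0=3+0=3
L[6]='q': occ=0, LF[6]=C('q')+0=1+0=1
L[7]='t': occ=1, LF[7]=C('t')+1=4+1=5

Answer: 2 0 4 6 7 3 1 5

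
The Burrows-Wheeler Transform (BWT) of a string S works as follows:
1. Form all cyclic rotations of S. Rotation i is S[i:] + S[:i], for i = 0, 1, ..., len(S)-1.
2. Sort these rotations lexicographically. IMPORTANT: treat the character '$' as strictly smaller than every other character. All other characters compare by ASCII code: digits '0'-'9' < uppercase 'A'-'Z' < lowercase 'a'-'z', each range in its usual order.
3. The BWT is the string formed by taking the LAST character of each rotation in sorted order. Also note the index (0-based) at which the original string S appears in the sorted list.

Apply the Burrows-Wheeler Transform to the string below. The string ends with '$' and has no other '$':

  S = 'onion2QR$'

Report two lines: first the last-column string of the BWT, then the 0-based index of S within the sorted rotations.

Answer: Rn2Qnooi$
8

Derivation:
All 9 rotations (rotation i = S[i:]+S[:i]):
  rot[0] = onion2QR$
  rot[1] = nion2QR$o
  rot[2] = ion2QR$on
  rot[3] = on2QR$oni
  rot[4] = n2QR$onio
  rot[5] = 2QR$onion
  rot[6] = QR$onion2
  rot[7] = R$onion2Q
  rot[8] = $onion2QR
Sorted (with $ < everything):
  sorted[0] = $onion2QR  (last char: 'R')
  sorted[1] = 2QR$onion  (last char: 'n')
  sorted[2] = QR$onion2  (last char: '2')
  sorted[3] = R$onion2Q  (last char: 'Q')
  sorted[4] = ion2QR$on  (last char: 'n')
  sorted[5] = n2QR$onio  (last char: 'o')
  sorted[6] = nion2QR$o  (last char: 'o')
  sorted[7] = on2QR$oni  (last char: 'i')
  sorted[8] = onion2QR$  (last char: '$')
Last column: Rn2Qnooi$
Original string S is at sorted index 8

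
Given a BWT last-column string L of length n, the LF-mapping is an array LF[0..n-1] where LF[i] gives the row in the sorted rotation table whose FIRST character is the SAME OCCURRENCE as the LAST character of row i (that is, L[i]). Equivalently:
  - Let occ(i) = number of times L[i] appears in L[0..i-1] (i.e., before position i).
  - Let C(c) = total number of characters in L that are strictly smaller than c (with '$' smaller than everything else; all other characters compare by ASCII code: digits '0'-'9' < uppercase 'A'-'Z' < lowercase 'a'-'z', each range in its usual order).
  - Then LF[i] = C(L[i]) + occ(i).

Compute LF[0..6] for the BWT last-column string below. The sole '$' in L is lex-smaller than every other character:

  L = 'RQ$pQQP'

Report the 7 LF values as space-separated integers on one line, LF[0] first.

Answer: 5 2 0 6 3 4 1

Derivation:
Char counts: '$':1, 'P':1, 'Q':3, 'R':1, 'p':1
C (first-col start): C('$')=0, C('P')=1, C('Q')=2, C('R')=5, C('p')=6
L[0]='R': occ=0, LF[0]=C('R')+0=5+0=5
L[1]='Q': occ=0, LF[1]=C('Q')+0=2+0=2
L[2]='$': occ=0, LF[2]=C('$')+0=0+0=0
L[3]='p': occ=0, LF[3]=C('p')+0=6+0=6
L[4]='Q': occ=1, LF[4]=C('Q')+1=2+1=3
L[5]='Q': occ=2, LF[5]=C('Q')+2=2+2=4
L[6]='P': occ=0, LF[6]=C('P')+0=1+0=1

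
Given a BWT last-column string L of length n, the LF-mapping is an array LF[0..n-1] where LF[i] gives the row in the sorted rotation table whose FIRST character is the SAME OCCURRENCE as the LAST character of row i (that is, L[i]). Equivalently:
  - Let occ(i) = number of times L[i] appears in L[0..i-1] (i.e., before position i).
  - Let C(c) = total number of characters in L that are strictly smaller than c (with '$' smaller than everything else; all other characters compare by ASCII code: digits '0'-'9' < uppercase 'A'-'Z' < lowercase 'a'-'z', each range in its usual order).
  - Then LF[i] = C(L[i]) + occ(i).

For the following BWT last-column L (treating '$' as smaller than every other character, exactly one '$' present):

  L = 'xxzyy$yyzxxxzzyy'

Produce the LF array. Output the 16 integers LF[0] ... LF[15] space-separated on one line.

Char counts: '$':1, 'x':5, 'y':6, 'z':4
C (first-col start): C('$')=0, C('x')=1, C('y')=6, C('z')=12
L[0]='x': occ=0, LF[0]=C('x')+0=1+0=1
L[1]='x': occ=1, LF[1]=C('x')+1=1+1=2
L[2]='z': occ=0, LF[2]=C('z')+0=12+0=12
L[3]='y': occ=0, LF[3]=C('y')+0=6+0=6
L[4]='y': occ=1, LF[4]=C('y')+1=6+1=7
L[5]='$': occ=0, LF[5]=C('$')+0=0+0=0
L[6]='y': occ=2, LF[6]=C('y')+2=6+2=8
L[7]='y': occ=3, LF[7]=C('y')+3=6+3=9
L[8]='z': occ=1, LF[8]=C('z')+1=12+1=13
L[9]='x': occ=2, LF[9]=C('x')+2=1+2=3
L[10]='x': occ=3, LF[10]=C('x')+3=1+3=4
L[11]='x': occ=4, LF[11]=C('x')+4=1+4=5
L[12]='z': occ=2, LF[12]=C('z')+2=12+2=14
L[13]='z': occ=3, LF[13]=C('z')+3=12+3=15
L[14]='y': occ=4, LF[14]=C('y')+4=6+4=10
L[15]='y': occ=5, LF[15]=C('y')+5=6+5=11

Answer: 1 2 12 6 7 0 8 9 13 3 4 5 14 15 10 11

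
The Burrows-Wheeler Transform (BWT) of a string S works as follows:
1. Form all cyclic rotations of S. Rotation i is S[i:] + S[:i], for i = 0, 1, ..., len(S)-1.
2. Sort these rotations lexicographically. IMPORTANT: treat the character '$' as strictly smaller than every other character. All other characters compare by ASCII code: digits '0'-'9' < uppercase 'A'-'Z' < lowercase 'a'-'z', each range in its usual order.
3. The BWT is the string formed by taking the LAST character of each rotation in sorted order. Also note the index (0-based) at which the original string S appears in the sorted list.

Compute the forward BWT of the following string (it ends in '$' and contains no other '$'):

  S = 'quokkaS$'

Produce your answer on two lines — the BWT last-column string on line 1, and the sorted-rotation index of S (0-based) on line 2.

Answer: Sakkou$q
6

Derivation:
All 8 rotations (rotation i = S[i:]+S[:i]):
  rot[0] = quokkaS$
  rot[1] = uokkaS$q
  rot[2] = okkaS$qu
  rot[3] = kkaS$quo
  rot[4] = kaS$quok
  rot[5] = aS$quokk
  rot[6] = S$quokka
  rot[7] = $quokkaS
Sorted (with $ < everything):
  sorted[0] = $quokkaS  (last char: 'S')
  sorted[1] = S$quokka  (last char: 'a')
  sorted[2] = aS$quokk  (last char: 'k')
  sorted[3] = kaS$quok  (last char: 'k')
  sorted[4] = kkaS$quo  (last char: 'o')
  sorted[5] = okkaS$qu  (last char: 'u')
  sorted[6] = quokkaS$  (last char: '$')
  sorted[7] = uokkaS$q  (last char: 'q')
Last column: Sakkou$q
Original string S is at sorted index 6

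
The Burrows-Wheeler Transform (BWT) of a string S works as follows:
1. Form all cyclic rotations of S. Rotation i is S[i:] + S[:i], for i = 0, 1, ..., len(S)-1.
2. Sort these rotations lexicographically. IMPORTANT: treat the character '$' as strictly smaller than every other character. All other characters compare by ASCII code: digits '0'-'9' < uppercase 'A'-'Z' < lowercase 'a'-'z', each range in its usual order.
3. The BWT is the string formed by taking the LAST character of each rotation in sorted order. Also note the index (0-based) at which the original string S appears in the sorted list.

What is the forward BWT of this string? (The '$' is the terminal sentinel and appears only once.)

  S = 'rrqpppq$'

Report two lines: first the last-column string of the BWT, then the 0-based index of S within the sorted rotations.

All 8 rotations (rotation i = S[i:]+S[:i]):
  rot[0] = rrqpppq$
  rot[1] = rqpppq$r
  rot[2] = qpppq$rr
  rot[3] = pppq$rrq
  rot[4] = ppq$rrqp
  rot[5] = pq$rrqpp
  rot[6] = q$rrqppp
  rot[7] = $rrqpppq
Sorted (with $ < everything):
  sorted[0] = $rrqpppq  (last char: 'q')
  sorted[1] = pppq$rrq  (last char: 'q')
  sorted[2] = ppq$rrqp  (last char: 'p')
  sorted[3] = pq$rrqpp  (last char: 'p')
  sorted[4] = q$rrqppp  (last char: 'p')
  sorted[5] = qpppq$rr  (last char: 'r')
  sorted[6] = rqpppq$r  (last char: 'r')
  sorted[7] = rrqpppq$  (last char: '$')
Last column: qqppprr$
Original string S is at sorted index 7

Answer: qqppprr$
7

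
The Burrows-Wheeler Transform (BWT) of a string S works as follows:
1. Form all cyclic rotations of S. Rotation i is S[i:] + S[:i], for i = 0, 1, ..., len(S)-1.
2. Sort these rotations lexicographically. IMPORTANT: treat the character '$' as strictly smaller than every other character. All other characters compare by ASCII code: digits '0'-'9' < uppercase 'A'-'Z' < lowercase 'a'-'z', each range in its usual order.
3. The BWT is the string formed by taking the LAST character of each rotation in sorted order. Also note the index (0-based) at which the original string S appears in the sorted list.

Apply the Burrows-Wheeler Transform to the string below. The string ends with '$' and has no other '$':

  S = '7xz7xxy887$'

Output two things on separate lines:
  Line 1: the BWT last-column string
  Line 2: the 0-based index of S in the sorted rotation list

All 11 rotations (rotation i = S[i:]+S[:i]):
  rot[0] = 7xz7xxy887$
  rot[1] = xz7xxy887$7
  rot[2] = z7xxy887$7x
  rot[3] = 7xxy887$7xz
  rot[4] = xxy887$7xz7
  rot[5] = xy887$7xz7x
  rot[6] = y887$7xz7xx
  rot[7] = 887$7xz7xxy
  rot[8] = 87$7xz7xxy8
  rot[9] = 7$7xz7xxy88
  rot[10] = $7xz7xxy887
Sorted (with $ < everything):
  sorted[0] = $7xz7xxy887  (last char: '7')
  sorted[1] = 7$7xz7xxy88  (last char: '8')
  sorted[2] = 7xxy887$7xz  (last char: 'z')
  sorted[3] = 7xz7xxy887$  (last char: '$')
  sorted[4] = 87$7xz7xxy8  (last char: '8')
  sorted[5] = 887$7xz7xxy  (last char: 'y')
  sorted[6] = xxy887$7xz7  (last char: '7')
  sorted[7] = xy887$7xz7x  (last char: 'x')
  sorted[8] = xz7xxy887$7  (last char: '7')
  sorted[9] = y887$7xz7xx  (last char: 'x')
  sorted[10] = z7xxy887$7x  (last char: 'x')
Last column: 78z$8y7x7xx
Original string S is at sorted index 3

Answer: 78z$8y7x7xx
3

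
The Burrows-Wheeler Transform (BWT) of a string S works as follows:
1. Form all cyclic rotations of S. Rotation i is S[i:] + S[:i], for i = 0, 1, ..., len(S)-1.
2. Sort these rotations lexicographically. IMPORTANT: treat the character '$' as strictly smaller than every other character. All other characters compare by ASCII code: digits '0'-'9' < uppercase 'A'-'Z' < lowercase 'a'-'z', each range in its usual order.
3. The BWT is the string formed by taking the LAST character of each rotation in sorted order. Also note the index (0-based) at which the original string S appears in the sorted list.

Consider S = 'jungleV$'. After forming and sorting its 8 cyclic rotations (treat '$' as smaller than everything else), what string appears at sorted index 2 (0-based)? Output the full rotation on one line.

Answer: eV$jungl

Derivation:
All 8 rotations (rotation i = S[i:]+S[:i]):
  rot[0] = jungleV$
  rot[1] = ungleV$j
  rot[2] = ngleV$ju
  rot[3] = gleV$jun
  rot[4] = leV$jung
  rot[5] = eV$jungl
  rot[6] = V$jungle
  rot[7] = $jungleV
Sorted (with $ < everything):
  sorted[0] = $jungleV
  sorted[1] = V$jungle
  sorted[2] = eV$jungl
  sorted[3] = gleV$jun
  sorted[4] = jungleV$
  sorted[5] = leV$jung
  sorted[6] = ngleV$ju
  sorted[7] = ungleV$j
sorted[2] = eV$jungl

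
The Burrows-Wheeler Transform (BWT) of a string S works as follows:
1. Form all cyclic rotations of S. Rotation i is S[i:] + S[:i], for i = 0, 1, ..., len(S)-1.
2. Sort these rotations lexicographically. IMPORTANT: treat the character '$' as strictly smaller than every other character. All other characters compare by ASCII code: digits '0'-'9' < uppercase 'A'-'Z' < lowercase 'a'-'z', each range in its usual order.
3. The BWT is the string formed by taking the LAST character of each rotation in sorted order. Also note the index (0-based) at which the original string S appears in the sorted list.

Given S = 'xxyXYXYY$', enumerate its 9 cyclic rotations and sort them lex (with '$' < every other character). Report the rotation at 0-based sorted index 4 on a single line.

All 9 rotations (rotation i = S[i:]+S[:i]):
  rot[0] = xxyXYXYY$
  rot[1] = xyXYXYY$x
  rot[2] = yXYXYY$xx
  rot[3] = XYXYY$xxy
  rot[4] = YXYY$xxyX
  rot[5] = XYY$xxyXY
  rot[6] = YY$xxyXYX
  rot[7] = Y$xxyXYXY
  rot[8] = $xxyXYXYY
Sorted (with $ < everything):
  sorted[0] = $xxyXYXYY
  sorted[1] = XYXYY$xxy
  sorted[2] = XYY$xxyXY
  sorted[3] = Y$xxyXYXY
  sorted[4] = YXYY$xxyX
  sorted[5] = YY$xxyXYX
  sorted[6] = xxyXYXYY$
  sorted[7] = xyXYXYY$x
  sorted[8] = yXYXYY$xx
sorted[4] = YXYY$xxyX

Answer: YXYY$xxyX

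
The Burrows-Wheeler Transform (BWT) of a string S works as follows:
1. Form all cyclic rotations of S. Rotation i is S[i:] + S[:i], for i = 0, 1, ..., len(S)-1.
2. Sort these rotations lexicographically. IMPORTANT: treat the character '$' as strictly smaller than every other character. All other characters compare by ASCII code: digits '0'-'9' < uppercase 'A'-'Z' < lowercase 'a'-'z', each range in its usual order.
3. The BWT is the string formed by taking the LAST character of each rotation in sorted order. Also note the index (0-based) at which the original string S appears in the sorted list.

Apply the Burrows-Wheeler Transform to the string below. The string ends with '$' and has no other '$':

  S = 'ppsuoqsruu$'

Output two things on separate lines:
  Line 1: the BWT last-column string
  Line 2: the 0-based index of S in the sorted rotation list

Answer: uu$posqpusr
2

Derivation:
All 11 rotations (rotation i = S[i:]+S[:i]):
  rot[0] = ppsuoqsruu$
  rot[1] = psuoqsruu$p
  rot[2] = suoqsruu$pp
  rot[3] = uoqsruu$pps
  rot[4] = oqsruu$ppsu
  rot[5] = qsruu$ppsuo
  rot[6] = sruu$ppsuoq
  rot[7] = ruu$ppsuoqs
  rot[8] = uu$ppsuoqsr
  rot[9] = u$ppsuoqsru
  rot[10] = $ppsuoqsruu
Sorted (with $ < everything):
  sorted[0] = $ppsuoqsruu  (last char: 'u')
  sorted[1] = oqsruu$ppsu  (last char: 'u')
  sorted[2] = ppsuoqsruu$  (last char: '$')
  sorted[3] = psuoqsruu$p  (last char: 'p')
  sorted[4] = qsruu$ppsuo  (last char: 'o')
  sorted[5] = ruu$ppsuoqs  (last char: 's')
  sorted[6] = sruu$ppsuoq  (last char: 'q')
  sorted[7] = suoqsruu$pp  (last char: 'p')
  sorted[8] = u$ppsuoqsru  (last char: 'u')
  sorted[9] = uoqsruu$pps  (last char: 's')
  sorted[10] = uu$ppsuoqsr  (last char: 'r')
Last column: uu$posqpusr
Original string S is at sorted index 2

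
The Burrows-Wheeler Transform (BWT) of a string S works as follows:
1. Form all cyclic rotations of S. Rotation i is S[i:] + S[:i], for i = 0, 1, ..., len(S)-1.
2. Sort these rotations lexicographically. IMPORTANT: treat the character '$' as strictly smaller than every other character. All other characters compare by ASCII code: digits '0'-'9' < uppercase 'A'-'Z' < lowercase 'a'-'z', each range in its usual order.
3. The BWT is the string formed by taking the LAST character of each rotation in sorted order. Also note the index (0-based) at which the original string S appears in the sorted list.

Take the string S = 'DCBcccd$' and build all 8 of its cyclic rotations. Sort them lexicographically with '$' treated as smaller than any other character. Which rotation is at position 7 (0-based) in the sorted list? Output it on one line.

All 8 rotations (rotation i = S[i:]+S[:i]):
  rot[0] = DCBcccd$
  rot[1] = CBcccd$D
  rot[2] = Bcccd$DC
  rot[3] = cccd$DCB
  rot[4] = ccd$DCBc
  rot[5] = cd$DCBcc
  rot[6] = d$DCBccc
  rot[7] = $DCBcccd
Sorted (with $ < everything):
  sorted[0] = $DCBcccd
  sorted[1] = Bcccd$DC
  sorted[2] = CBcccd$D
  sorted[3] = DCBcccd$
  sorted[4] = cccd$DCB
  sorted[5] = ccd$DCBc
  sorted[6] = cd$DCBcc
  sorted[7] = d$DCBccc
sorted[7] = d$DCBccc

Answer: d$DCBccc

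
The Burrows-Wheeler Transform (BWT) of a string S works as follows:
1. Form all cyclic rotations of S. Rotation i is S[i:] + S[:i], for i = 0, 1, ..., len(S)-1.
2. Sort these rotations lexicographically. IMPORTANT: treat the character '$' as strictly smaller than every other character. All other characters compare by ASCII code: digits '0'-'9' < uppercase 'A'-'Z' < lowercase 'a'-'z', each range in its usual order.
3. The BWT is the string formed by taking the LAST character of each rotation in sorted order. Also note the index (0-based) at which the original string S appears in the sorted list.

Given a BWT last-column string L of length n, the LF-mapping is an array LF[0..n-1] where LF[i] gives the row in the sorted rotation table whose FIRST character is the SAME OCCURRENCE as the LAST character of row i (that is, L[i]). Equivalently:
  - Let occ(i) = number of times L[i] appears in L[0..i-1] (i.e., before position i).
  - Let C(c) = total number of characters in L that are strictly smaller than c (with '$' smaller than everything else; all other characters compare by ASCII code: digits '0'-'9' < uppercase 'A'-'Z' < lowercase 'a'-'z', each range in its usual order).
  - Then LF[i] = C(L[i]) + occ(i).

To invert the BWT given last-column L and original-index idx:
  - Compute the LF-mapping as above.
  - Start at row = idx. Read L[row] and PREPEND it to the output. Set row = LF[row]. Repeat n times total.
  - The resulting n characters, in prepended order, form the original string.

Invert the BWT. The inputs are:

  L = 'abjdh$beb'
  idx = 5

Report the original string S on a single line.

Answer: dbehbjba$

Derivation:
LF mapping: 1 2 8 5 7 0 3 6 4
Walk LF starting at row 5, prepending L[row]:
  step 1: row=5, L[5]='$', prepend. Next row=LF[5]=0
  step 2: row=0, L[0]='a', prepend. Next row=LF[0]=1
  step 3: row=1, L[1]='b', prepend. Next row=LF[1]=2
  step 4: row=2, L[2]='j', prepend. Next row=LF[2]=8
  step 5: row=8, L[8]='b', prepend. Next row=LF[8]=4
  step 6: row=4, L[4]='h', prepend. Next row=LF[4]=7
  step 7: row=7, L[7]='e', prepend. Next row=LF[7]=6
  step 8: row=6, L[6]='b', prepend. Next row=LF[6]=3
  step 9: row=3, L[3]='d', prepend. Next row=LF[3]=5
Reversed output: dbehbjba$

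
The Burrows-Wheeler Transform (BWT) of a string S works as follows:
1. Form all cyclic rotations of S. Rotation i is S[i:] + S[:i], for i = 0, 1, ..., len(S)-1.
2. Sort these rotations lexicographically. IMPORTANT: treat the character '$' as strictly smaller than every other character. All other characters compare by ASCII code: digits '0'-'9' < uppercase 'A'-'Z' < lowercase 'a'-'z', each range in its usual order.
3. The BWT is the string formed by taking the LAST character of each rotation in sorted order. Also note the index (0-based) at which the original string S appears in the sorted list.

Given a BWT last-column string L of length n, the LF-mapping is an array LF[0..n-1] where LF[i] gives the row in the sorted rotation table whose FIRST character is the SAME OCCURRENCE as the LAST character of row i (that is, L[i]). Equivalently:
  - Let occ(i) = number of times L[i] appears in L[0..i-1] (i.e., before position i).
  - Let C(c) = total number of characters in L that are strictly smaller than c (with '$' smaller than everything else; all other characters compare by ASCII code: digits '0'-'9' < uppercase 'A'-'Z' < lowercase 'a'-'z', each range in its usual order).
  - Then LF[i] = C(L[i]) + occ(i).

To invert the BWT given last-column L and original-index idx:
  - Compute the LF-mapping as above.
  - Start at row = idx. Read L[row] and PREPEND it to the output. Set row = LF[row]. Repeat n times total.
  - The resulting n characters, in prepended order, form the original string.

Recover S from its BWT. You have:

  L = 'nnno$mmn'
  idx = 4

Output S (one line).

LF mapping: 3 4 5 7 0 1 2 6
Walk LF starting at row 4, prepending L[row]:
  step 1: row=4, L[4]='$', prepend. Next row=LF[4]=0
  step 2: row=0, L[0]='n', prepend. Next row=LF[0]=3
  step 3: row=3, L[3]='o', prepend. Next row=LF[3]=7
  step 4: row=7, L[7]='n', prepend. Next row=LF[7]=6
  step 5: row=6, L[6]='m', prepend. Next row=LF[6]=2
  step 6: row=2, L[2]='n', prepend. Next row=LF[2]=5
  step 7: row=5, L[5]='m', prepend. Next row=LF[5]=1
  step 8: row=1, L[1]='n', prepend. Next row=LF[1]=4
Reversed output: nmnmnon$

Answer: nmnmnon$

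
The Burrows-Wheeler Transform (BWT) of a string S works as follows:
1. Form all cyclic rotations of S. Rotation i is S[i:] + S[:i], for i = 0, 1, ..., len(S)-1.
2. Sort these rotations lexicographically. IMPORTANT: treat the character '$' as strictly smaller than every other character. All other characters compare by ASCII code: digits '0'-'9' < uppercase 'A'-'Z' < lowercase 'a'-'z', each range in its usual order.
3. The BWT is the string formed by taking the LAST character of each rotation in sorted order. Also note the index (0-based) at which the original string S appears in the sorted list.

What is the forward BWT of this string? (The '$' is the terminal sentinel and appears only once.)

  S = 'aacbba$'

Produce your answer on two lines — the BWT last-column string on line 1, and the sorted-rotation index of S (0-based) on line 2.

All 7 rotations (rotation i = S[i:]+S[:i]):
  rot[0] = aacbba$
  rot[1] = acbba$a
  rot[2] = cbba$aa
  rot[3] = bba$aac
  rot[4] = ba$aacb
  rot[5] = a$aacbb
  rot[6] = $aacbba
Sorted (with $ < everything):
  sorted[0] = $aacbba  (last char: 'a')
  sorted[1] = a$aacbb  (last char: 'b')
  sorted[2] = aacbba$  (last char: '$')
  sorted[3] = acbba$a  (last char: 'a')
  sorted[4] = ba$aacb  (last char: 'b')
  sorted[5] = bba$aac  (last char: 'c')
  sorted[6] = cbba$aa  (last char: 'a')
Last column: ab$abca
Original string S is at sorted index 2

Answer: ab$abca
2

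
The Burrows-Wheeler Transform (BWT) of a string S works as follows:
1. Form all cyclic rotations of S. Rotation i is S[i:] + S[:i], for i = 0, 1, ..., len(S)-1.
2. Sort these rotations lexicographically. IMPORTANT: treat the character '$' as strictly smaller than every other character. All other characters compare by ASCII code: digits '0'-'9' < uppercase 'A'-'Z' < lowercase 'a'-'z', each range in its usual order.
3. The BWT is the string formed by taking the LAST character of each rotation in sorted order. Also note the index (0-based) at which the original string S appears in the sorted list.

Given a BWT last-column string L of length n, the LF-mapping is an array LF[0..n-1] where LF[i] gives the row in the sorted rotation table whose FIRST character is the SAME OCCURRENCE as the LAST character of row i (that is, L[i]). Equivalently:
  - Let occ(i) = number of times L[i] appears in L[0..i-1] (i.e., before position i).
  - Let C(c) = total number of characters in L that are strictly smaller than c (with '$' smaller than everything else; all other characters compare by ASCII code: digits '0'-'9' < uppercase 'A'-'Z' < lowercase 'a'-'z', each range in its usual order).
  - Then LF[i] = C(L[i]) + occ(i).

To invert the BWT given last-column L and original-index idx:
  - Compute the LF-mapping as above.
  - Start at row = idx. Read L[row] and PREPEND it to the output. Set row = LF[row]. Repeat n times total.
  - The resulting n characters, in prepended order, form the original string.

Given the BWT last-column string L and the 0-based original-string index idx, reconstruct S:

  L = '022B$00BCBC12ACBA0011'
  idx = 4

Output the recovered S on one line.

LF mapping: 1 9 10 14 0 2 3 15 18 16 19 6 11 12 20 17 13 4 5 7 8
Walk LF starting at row 4, prepending L[row]:
  step 1: row=4, L[4]='$', prepend. Next row=LF[4]=0
  step 2: row=0, L[0]='0', prepend. Next row=LF[0]=1
  step 3: row=1, L[1]='2', prepend. Next row=LF[1]=9
  step 4: row=9, L[9]='B', prepend. Next row=LF[9]=16
  step 5: row=16, L[16]='A', prepend. Next row=LF[16]=13
  step 6: row=13, L[13]='A', prepend. Next row=LF[13]=12
  step 7: row=12, L[12]='2', prepend. Next row=LF[12]=11
  step 8: row=11, L[11]='1', prepend. Next row=LF[11]=6
  step 9: row=6, L[6]='0', prepend. Next row=LF[6]=3
  step 10: row=3, L[3]='B', prepend. Next row=LF[3]=14
  step 11: row=14, L[14]='C', prepend. Next row=LF[14]=20
  step 12: row=20, L[20]='1', prepend. Next row=LF[20]=8
  step 13: row=8, L[8]='C', prepend. Next row=LF[8]=18
  step 14: row=18, L[18]='0', prepend. Next row=LF[18]=5
  step 15: row=5, L[5]='0', prepend. Next row=LF[5]=2
  step 16: row=2, L[2]='2', prepend. Next row=LF[2]=10
  step 17: row=10, L[10]='C', prepend. Next row=LF[10]=19
  step 18: row=19, L[19]='1', prepend. Next row=LF[19]=7
  step 19: row=7, L[7]='B', prepend. Next row=LF[7]=15
  step 20: row=15, L[15]='B', prepend. Next row=LF[15]=17
  step 21: row=17, L[17]='0', prepend. Next row=LF[17]=4
Reversed output: 0BB1C200C1CB012AAB20$

Answer: 0BB1C200C1CB012AAB20$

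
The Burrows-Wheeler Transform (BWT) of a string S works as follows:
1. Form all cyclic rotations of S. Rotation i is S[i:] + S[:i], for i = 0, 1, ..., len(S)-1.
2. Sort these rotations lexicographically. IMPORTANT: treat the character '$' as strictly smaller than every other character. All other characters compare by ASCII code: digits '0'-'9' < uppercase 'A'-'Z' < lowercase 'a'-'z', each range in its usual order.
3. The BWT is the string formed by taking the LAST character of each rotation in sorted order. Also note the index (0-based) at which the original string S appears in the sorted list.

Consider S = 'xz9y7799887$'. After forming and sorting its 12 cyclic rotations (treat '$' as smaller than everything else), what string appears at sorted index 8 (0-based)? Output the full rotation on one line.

All 12 rotations (rotation i = S[i:]+S[:i]):
  rot[0] = xz9y7799887$
  rot[1] = z9y7799887$x
  rot[2] = 9y7799887$xz
  rot[3] = y7799887$xz9
  rot[4] = 7799887$xz9y
  rot[5] = 799887$xz9y7
  rot[6] = 99887$xz9y77
  rot[7] = 9887$xz9y779
  rot[8] = 887$xz9y7799
  rot[9] = 87$xz9y77998
  rot[10] = 7$xz9y779988
  rot[11] = $xz9y7799887
Sorted (with $ < everything):
  sorted[0] = $xz9y7799887
  sorted[1] = 7$xz9y779988
  sorted[2] = 7799887$xz9y
  sorted[3] = 799887$xz9y7
  sorted[4] = 87$xz9y77998
  sorted[5] = 887$xz9y7799
  sorted[6] = 9887$xz9y779
  sorted[7] = 99887$xz9y77
  sorted[8] = 9y7799887$xz
  sorted[9] = xz9y7799887$
  sorted[10] = y7799887$xz9
  sorted[11] = z9y7799887$x
sorted[8] = 9y7799887$xz

Answer: 9y7799887$xz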